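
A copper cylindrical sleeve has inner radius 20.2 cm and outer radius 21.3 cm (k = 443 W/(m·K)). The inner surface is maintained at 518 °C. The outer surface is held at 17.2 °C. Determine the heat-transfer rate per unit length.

Q' = 2πk·ΔT/ln(r₂/r₁) = 2π × 443 × 500.8 / ln(0.213/0.202) = 2.63×10^7 W/m

Q' = 2.63×10^7 W/m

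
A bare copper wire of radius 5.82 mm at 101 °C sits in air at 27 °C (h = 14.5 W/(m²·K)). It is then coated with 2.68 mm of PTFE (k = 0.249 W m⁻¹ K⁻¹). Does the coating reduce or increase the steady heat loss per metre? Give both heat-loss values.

increases: 39.2 → 48.3 W/m

Critical radius for a cylinder: r_cr = k/h = 0.0172 m = 1.72 cm.
Outer radius after coating: r₂ = 0.00582 + 0.00268 = 0.00850 m.
Since r₁ < r_cr and r₂ ≤ r_cr, the coating moves toward the maximum at r_cr — heat loss rises.
Bare: R = 1/(2πr₁h) = 1.886 m·K/W; Q = 74/1.886 = 39.2 W/m.
Coated: R = R_cond + R_conv = 1.533 m·K/W; Q = 74/1.533 = 48.3 W/m.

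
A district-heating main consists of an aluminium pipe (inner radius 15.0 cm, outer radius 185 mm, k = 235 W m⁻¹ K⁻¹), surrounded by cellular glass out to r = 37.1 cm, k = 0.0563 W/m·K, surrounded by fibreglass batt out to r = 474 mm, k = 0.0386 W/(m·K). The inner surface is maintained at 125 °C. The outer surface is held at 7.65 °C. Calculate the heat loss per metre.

Q' = 39.4 W/m

Treat each layer as a resistance in series:
  R'_aluminium = ln(0.185/0.150)/(2πk) = 0.2097/(2π·235) = 1.420×10^-4 m·K/W
  R'_cellular glass = ln(0.371/0.185)/(2πk) = 0.6958/(2π·0.0563) = 1.967 m·K/W
  R'_fibreglass batt = ln(0.474/0.371)/(2πk) = 0.2450/(2π·0.0386) = 1.010 m·K/W
ΣR = 1.420×10^-4 + 1.967 + 1.010 = 2.977 m·K/W
Q' = ΔT/ΣR = (125 °C − 7.65 °C)/2.977 = 39.4 W/m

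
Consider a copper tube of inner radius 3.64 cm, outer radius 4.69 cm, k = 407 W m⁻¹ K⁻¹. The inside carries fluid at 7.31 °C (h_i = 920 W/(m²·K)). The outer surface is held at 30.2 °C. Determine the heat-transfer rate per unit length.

Q' = 4.72 kW/m

Treat each layer as a resistance in series:
  R'_conv,in = 1/(2πr h) = 1/(2π·0.0364·920) = 0.004753 m·K/W
  R'_copper = ln(0.0469/0.0364)/(2πk) = 0.2534/(2π·407) = 9.911×10^-5 m·K/W
ΣR = 0.004753 + 9.911×10^-5 = 0.004852 m·K/W
Q' = ΔT/ΣR = (7.31 °C − 30.2 °C)/0.004852 = -4720 W/m
(Negative Q' ⇒ heat flows inward; heat gain = 4720 W/m.)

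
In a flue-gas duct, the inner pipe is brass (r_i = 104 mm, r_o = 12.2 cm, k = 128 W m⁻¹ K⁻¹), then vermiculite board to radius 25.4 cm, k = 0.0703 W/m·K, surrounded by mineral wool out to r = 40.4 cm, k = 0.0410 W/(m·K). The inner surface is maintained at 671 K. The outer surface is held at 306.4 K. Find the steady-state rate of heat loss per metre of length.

Q' = 105 W/m

Resistance network (inner→outer):
  R'_brass = ln(0.122/0.104)/(2πk) = 0.1596/(2π·128) = 1.985×10^-4 m·K/W
  R'_vermiculite board = ln(0.254/0.122)/(2πk) = 0.7333/(2π·0.0703) = 1.660 m·K/W
  R'_mineral wool = ln(0.404/0.254)/(2πk) = 0.4641/(2π·0.0410) = 1.801 m·K/W
ΣR = 1.985×10^-4 + 1.660 + 1.801 = 3.461 m·K/W
Q' = ΔT/ΣR = (671 K − 306.4 K)/3.461 = 105 W/m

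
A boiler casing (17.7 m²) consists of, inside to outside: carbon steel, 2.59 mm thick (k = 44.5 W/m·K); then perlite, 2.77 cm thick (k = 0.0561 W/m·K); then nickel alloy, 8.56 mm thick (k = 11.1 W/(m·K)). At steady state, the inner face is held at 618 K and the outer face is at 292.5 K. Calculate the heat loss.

Series thermal resistances, inner to outer:
  R_carbon steel = L/(kA) = 0.00259/(44.5·17.7) = 3.288×10^-6 K/W
  R_perlite = L/(kA) = 0.0277/(0.0561·17.7) = 0.02790 K/W
  R_nickel alloy = L/(kA) = 0.00856/(11.1·17.7) = 4.357×10^-5 K/W
ΣR = 3.288×10^-6 + 0.02790 + 4.357×10^-5 = 0.02795 K/W
Q = ΔT/ΣR = (618 K − 292.5 K)/0.02795 = 11600 W

Q = 11.6 kW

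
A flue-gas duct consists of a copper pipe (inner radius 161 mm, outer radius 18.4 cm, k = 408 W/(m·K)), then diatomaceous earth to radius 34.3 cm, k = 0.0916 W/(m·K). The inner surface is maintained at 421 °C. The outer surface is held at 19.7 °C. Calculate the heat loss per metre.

Q' = 371 W/m

Treat each layer as a resistance in series:
  R'_copper = ln(0.184/0.161)/(2πk) = 0.1335/(2π·408) = 5.209×10^-5 m·K/W
  R'_diatomaceous earth = ln(0.343/0.184)/(2πk) = 0.6228/(2π·0.0916) = 1.082 m·K/W
ΣR = 5.209×10^-5 + 1.082 = 1.082 m·K/W
Q' = ΔT/ΣR = (421 °C − 19.7 °C)/1.082 = 371 W/m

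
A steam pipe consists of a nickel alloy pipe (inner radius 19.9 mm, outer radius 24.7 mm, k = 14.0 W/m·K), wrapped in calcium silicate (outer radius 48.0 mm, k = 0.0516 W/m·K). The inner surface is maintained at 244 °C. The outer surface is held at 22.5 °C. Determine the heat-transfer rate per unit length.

Resistance network (inner→outer):
  R'_nickel alloy = ln(0.0247/0.0199)/(2πk) = 0.2161/(2π·14.0) = 0.002456 m·K/W
  R'_calcium silicate = ln(0.0480/0.0247)/(2πk) = 0.6644/(2π·0.0516) = 2.049 m·K/W
ΣR = 0.002456 + 2.049 = 2.051 m·K/W
Q' = ΔT/ΣR = (244 °C − 22.5 °C)/2.051 = 108 W/m

Q' = 108 W/m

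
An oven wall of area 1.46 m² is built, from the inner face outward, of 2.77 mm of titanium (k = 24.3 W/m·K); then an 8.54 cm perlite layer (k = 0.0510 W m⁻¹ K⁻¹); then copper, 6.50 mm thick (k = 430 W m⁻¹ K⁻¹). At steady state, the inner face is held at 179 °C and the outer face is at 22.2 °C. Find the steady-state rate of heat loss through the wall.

Treat each layer as a resistance in series:
  R_titanium = L/(kA) = 0.00277/(24.3·1.46) = 7.808×10^-5 K/W
  R_perlite = L/(kA) = 0.0854/(0.0510·1.46) = 1.147 K/W
  R_copper = L/(kA) = 0.00650/(430·1.46) = 1.035×10^-5 K/W
ΣR = 7.808×10^-5 + 1.147 + 1.035×10^-5 = 1.147 K/W
Q = ΔT/ΣR = (179 °C − 22.2 °C)/1.147 = 137 W

Q = 137 W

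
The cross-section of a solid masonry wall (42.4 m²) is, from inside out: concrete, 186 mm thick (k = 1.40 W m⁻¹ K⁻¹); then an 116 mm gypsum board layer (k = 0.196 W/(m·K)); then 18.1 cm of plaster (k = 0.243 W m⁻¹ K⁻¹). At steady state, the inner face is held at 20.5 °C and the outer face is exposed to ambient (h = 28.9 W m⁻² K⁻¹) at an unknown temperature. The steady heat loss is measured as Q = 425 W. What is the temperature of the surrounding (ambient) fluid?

Sum the resistances:
  R_concrete = L/(kA) = 0.186/(1.40·42.4) = 0.003133 K/W
  R_gypsum board = L/(kA) = 0.116/(0.196·42.4) = 0.01396 K/W
  R_plaster = L/(kA) = 0.181/(0.243·42.4) = 0.01757 K/W
  R_conv,out = 1/(hA) = 1/(28.9·42.4) = 8.161×10^-4 K/W
ΣR = 0.03548 K/W
ΔT = Q·ΣR = 425 × 0.03548 = 15.08 K
Heat flows outward, so T_out = T_in − ΔT = 20.5 − 15.08 = 5.42 °C

T_out = 5.42 °C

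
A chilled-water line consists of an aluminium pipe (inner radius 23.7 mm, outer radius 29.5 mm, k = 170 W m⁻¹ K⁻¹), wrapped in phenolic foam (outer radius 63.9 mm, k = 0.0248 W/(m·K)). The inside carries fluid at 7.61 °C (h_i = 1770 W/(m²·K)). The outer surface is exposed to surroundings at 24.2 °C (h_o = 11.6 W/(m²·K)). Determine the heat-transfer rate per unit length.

Treat each layer as a resistance in series:
  R'_conv,in = 1/(2πr h) = 1/(2π·0.0237·1770) = 0.003794 m·K/W
  R'_aluminium = ln(0.0295/0.0237)/(2πk) = 0.2189/(2π·170) = 2.049×10^-4 m·K/W
  R'_phenolic foam = ln(0.0639/0.0295)/(2πk) = 0.7729/(2π·0.0248) = 4.960 m·K/W
  R'_conv,out = 1/(2πr h) = 1/(2π·0.0639·11.6) = 0.2147 m·K/W
ΣR = 0.003794 + 2.049×10^-4 + 4.960 + 0.2147 = 5.179 m·K/W
Q' = ΔT/ΣR = (7.61 °C − 24.2 °C)/5.179 = -3.20 W/m
(Negative Q' ⇒ heat flows inward; heat gain = 3.20 W/m.)

Q' = 3.20 W/m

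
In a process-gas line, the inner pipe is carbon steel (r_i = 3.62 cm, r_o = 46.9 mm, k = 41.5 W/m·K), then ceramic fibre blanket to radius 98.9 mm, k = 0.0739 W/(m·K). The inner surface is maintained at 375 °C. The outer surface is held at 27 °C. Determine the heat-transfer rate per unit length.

Series thermal resistances, inner to outer:
  R'_carbon steel = ln(0.0469/0.0362)/(2πk) = 0.2590/(2π·41.5) = 9.931×10^-4 m·K/W
  R'_ceramic fibre blanket = ln(0.0989/0.0469)/(2πk) = 0.7461/(2π·0.0739) = 1.607 m·K/W
ΣR = 9.931×10^-4 + 1.607 = 1.608 m·K/W
Q' = ΔT/ΣR = (375 °C − 27 °C)/1.608 = 216 W/m

Q' = 216 W/m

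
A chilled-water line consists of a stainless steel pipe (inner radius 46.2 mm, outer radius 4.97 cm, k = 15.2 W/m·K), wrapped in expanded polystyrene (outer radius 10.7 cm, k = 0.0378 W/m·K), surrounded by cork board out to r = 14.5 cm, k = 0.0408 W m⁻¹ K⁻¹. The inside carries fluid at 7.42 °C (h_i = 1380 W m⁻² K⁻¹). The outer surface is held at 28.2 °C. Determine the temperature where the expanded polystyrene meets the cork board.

T = 22.6 °C

Series thermal resistances, inner to outer:
  R'_conv,in = 1/(2πr h) = 1/(2π·0.0462·1380) = 0.002496 m·K/W
  R'_stainless steel = ln(0.0497/0.0462)/(2πk) = 0.07303/(2π·15.2) = 7.646×10^-4 m·K/W
  R'_expanded polystyrene = ln(0.107/0.0497)/(2πk) = 0.7668/(2π·0.0378) = 3.229 m·K/W
  R'_cork board = ln(0.145/0.107)/(2πk) = 0.3039/(2π·0.0408) = 1.185 m·K/W
ΣR = 0.002496 + 7.646×10^-4 + 3.229 + 1.185 = 4.417 m·K/W
Q' = ΔT/ΣR = (7.42 °C − 28.2 °C)/4.417 = -4.705 W/m
From the inner boundary to the expanded polystyrene/cork board interface, ΣR_partial = 3.232 m·K/W.
T_interface = T_in − Q'·ΣR_partial = 7.42 °C − (-4.705)(3.232) = 22.6 °C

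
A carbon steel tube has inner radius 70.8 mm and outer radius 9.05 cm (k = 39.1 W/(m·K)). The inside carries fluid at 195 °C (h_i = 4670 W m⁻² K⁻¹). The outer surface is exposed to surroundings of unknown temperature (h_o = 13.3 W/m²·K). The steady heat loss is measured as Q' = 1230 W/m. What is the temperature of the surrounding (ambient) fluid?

Sum the resistances:
  R'_conv,in = 1/(2πr h) = 1/(2π·0.0708·4670) = 4.814×10^-4 m·K/W
  R'_carbon steel = ln(0.0905/0.0708)/(2πk) = 0.2455/(2π·39.1) = 9.993×10^-4 m·K/W
  R'_conv,out = 1/(2πr h) = 1/(2π·0.0905·13.3) = 0.1322 m·K/W
ΣR = 0.1337 m·K/W
ΔT = Q'·ΣR = 1230 × 0.1337 = 164.5 K
Heat flows outward, so T_out = T_in − ΔT = 195 − 164.5 = 30.5 °C

T_out = 30.5 °C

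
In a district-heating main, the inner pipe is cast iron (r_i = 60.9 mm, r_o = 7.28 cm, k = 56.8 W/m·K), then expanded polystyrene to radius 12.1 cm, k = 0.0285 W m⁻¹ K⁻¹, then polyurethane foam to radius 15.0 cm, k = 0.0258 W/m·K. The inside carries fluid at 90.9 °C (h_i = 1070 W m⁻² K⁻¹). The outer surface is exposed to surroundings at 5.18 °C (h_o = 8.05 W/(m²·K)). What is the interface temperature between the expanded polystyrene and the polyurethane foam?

T = 34.2 °C

Treat each layer as a resistance in series:
  R'_conv,in = 1/(2πr h) = 1/(2π·0.0609·1070) = 0.002442 m·K/W
  R'_cast iron = ln(0.0728/0.0609)/(2πk) = 0.1785/(2π·56.8) = 5.001×10^-4 m·K/W
  R'_expanded polystyrene = ln(0.121/0.0728)/(2πk) = 0.5081/(2π·0.0285) = 2.837 m·K/W
  R'_polyurethane foam = ln(0.150/0.121)/(2πk) = 0.2148/(2π·0.0258) = 1.325 m·K/W
  R'_conv,out = 1/(2πr h) = 1/(2π·0.150·8.05) = 0.1318 m·K/W
ΣR = 0.002442 + 5.001×10^-4 + 2.837 + 1.325 + 0.1318 = 4.297 m·K/W
Q' = ΔT/ΣR = (90.9 °C − 5.18 °C)/4.297 = 19.95 W/m
From the inner boundary to the expanded polystyrene/polyurethane foam interface, ΣR_partial = 2.840 m·K/W.
T_interface = T_in − Q'·ΣR_partial = 90.9 °C − (19.95)(2.840) = 34.2 °C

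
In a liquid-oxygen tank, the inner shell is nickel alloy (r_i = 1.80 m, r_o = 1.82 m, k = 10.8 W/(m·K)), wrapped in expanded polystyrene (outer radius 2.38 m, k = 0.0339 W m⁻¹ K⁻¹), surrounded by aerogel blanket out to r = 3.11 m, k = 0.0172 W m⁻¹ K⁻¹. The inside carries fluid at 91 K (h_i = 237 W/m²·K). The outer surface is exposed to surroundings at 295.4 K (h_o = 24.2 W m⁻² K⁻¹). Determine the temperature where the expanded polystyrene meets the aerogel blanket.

Resistance network (inner→outer):
  R_conv,in = 1/(4πr²h) = 1/(4π·1.80²·237) = 1.036×10^-4 K/W
  R_nickel alloy = (1/1.80 − 1/1.82)/(4πk) = 0.006105/(4π·10.8) = 4.498×10^-5 K/W
  R_expanded polystyrene = (1/1.82 − 1/2.38)/(4πk) = 0.1293/(4π·0.0339) = 0.3035 K/W
  R_aerogel blanket = (1/2.38 − 1/3.11)/(4πk) = 0.09862/(4π·0.0172) = 0.4563 K/W
  R_conv,out = 1/(4πr²h) = 1/(4π·3.11²·24.2) = 3.400×10^-4 K/W
ΣR = 1.036×10^-4 + 4.498×10^-5 + 0.3035 + 0.4563 + 3.400×10^-4 = 0.7603 K/W
Q = ΔT/ΣR = (91 K − 295.4 K)/0.7603 = -268.8 W
From the inner boundary to the expanded polystyrene/aerogel blanket interface, ΣR_partial = 0.3036 K/W.
T_interface = T_in − Q·ΣR_partial = 91 K − (-268.8)(0.3036) = 173 K

T = 173 K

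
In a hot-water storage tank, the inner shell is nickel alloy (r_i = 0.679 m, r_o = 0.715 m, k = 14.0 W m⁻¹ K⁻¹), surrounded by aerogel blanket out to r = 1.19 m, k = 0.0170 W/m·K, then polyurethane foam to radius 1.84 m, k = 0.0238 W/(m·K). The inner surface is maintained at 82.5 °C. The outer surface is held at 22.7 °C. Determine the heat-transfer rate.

Q = 16.6 W

Series thermal resistances, inner to outer:
  R_nickel alloy = (1/0.679 − 1/0.715)/(4πk) = 0.07415/(4π·14.0) = 4.215×10^-4 K/W
  R_aerogel blanket = (1/0.715 − 1/1.19)/(4πk) = 0.5583/(4π·0.0170) = 2.613 K/W
  R_polyurethane foam = (1/1.19 − 1/1.84)/(4πk) = 0.2969/(4π·0.0238) = 0.9926 K/W
ΣR = 4.215×10^-4 + 2.613 + 0.9926 = 3.606 K/W
Q = ΔT/ΣR = (82.5 °C − 22.7 °C)/3.606 = 16.6 W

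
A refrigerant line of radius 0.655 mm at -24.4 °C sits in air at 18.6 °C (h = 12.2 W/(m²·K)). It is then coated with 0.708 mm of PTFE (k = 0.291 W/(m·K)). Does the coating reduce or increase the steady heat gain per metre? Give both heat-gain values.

increases: 2.16 → 4.31 W/m

Critical radius for a cylinder: r_cr = k/h = 0.0239 m = 2.39 cm.
Outer radius after coating: r₂ = 6.55×10^-4 + 7.08×10^-4 = 0.001363 m.
Since r₁ < r_cr and r₂ ≤ r_cr, the coating moves toward the maximum at r_cr — heat gain rises.
Bare: R = 1/(2πr₁h) = 19.92 m·K/W; Q = 43/19.92 = 2.16 W/m.
Coated: R = R_cond + R_conv = 9.972 m·K/W; Q = 43/9.972 = 4.31 W/m.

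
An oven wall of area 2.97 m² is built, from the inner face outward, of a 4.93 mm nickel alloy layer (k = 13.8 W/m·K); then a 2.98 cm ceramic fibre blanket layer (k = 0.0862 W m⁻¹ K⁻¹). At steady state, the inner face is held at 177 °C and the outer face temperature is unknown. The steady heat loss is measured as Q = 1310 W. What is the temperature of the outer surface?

Sum the resistances:
  R_nickel alloy = L/(kA) = 0.00493/(13.8·2.97) = 1.203×10^-4 K/W
  R_ceramic fibre blanket = L/(kA) = 0.0298/(0.0862·2.97) = 0.1164 K/W
ΣR = 0.1165 K/W
ΔT = Q·ΣR = 1310 × 0.1165 = 152.6 K
Heat flows outward, so T_out = T_in − ΔT = 177 − 152.6 = 24.4 °C

T_out = 24.4 °C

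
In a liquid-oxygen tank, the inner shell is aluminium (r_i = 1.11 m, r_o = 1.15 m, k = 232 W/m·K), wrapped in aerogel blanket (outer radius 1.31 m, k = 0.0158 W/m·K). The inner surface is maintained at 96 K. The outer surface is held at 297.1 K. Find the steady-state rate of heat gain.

Resistance network (inner→outer):
  R_aluminium = (1/1.11 − 1/1.15)/(4πk) = 0.03134/(4π·232) = 1.075×10^-5 K/W
  R_aerogel blanket = (1/1.15 − 1/1.31)/(4πk) = 0.1062/(4π·0.0158) = 0.5349 K/W
ΣR = 1.075×10^-5 + 0.5349 = 0.5349 K/W
Q = ΔT/ΣR = (96 K − 297.1 K)/0.5349 = -376 W
(Negative Q ⇒ heat flows inward; heat gain = 376 W.)

Q = 376 W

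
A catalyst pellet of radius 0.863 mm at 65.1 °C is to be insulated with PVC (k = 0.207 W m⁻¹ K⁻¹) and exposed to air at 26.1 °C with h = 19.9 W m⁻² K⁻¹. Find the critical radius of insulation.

r_cr = 2.08 cm

For a sphere, r_cr = 2k_ins/h = 2·0.207/19.9 = 0.0208 m = 2.08 cm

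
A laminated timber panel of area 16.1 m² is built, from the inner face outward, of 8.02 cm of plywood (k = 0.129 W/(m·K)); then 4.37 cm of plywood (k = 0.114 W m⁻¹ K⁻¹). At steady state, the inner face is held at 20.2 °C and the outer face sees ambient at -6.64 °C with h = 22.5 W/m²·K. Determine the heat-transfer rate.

Resistance network (inner→outer):
  R_plywood = L/(kA) = 0.0802/(0.129·16.1) = 0.03862 K/W
  R_plywood = L/(kA) = 0.0437/(0.114·16.1) = 0.02381 K/W
  R_conv,out = 1/(hA) = 1/(22.5·16.1) = 0.002761 K/W
ΣR = 0.03862 + 0.02381 + 0.002761 = 0.06519 K/W
Q = ΔT/ΣR = (20.2 °C − -6.64 °C)/0.06519 = 412 W

Q = 412 W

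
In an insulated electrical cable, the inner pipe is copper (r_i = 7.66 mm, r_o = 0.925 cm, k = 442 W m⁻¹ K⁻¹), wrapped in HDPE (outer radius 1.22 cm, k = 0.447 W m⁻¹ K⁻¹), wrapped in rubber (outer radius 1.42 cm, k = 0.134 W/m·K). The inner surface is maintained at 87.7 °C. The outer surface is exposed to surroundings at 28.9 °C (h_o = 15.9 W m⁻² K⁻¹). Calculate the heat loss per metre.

Series thermal resistances, inner to outer:
  R'_copper = ln(0.00925/0.00766)/(2πk) = 0.1886/(2π·442) = 6.792×10^-5 m·K/W
  R'_HDPE = ln(0.0122/0.00925)/(2πk) = 0.2768/(2π·0.447) = 0.09856 m·K/W
  R'_rubber = ln(0.0142/0.0122)/(2πk) = 0.1518/(2π·0.134) = 0.1803 m·K/W
  R'_conv,out = 1/(2πr h) = 1/(2π·0.0142·15.9) = 0.7049 m·K/W
ΣR = 6.792×10^-5 + 0.09856 + 0.1803 + 0.7049 = 0.9838 m·K/W
Q' = ΔT/ΣR = (87.7 °C − 28.9 °C)/0.9838 = 59.8 W/m

Q' = 59.8 W/m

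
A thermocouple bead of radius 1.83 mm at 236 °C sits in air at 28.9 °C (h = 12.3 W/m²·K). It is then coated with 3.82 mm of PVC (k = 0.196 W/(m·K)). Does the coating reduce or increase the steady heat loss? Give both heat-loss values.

increases: 0.107 → 0.587 W

Critical radius for a sphere: r_cr = 2k/h = 0.0319 m = 3.19 cm.
Outer radius after coating: r₂ = 0.00183 + 0.00382 = 0.00565 m.
Since r₁ < r_cr and r₂ ≤ r_cr, the coating moves toward the maximum at r_cr — heat loss rises.
Bare: R = 1/(4πr₁²h) = 1932 K/W; Q = 207.1/1932 = 0.107 W.
Coated: R = R_cond + R_conv = 352.7 K/W; Q = 207.1/352.7 = 0.587 W.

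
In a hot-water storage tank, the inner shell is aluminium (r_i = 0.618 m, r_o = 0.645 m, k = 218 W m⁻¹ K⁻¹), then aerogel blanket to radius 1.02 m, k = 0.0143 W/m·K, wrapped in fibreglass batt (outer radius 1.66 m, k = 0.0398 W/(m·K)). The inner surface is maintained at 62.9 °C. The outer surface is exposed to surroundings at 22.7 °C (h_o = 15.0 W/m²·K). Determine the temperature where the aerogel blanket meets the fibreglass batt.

T = 30.5 °C

Resistance network (inner→outer):
  R_aluminium = (1/0.618 − 1/0.645)/(4πk) = 0.06774/(4π·218) = 2.473×10^-5 K/W
  R_aerogel blanket = (1/0.645 − 1/1.02)/(4πk) = 0.5700/(4π·0.0143) = 3.172 K/W
  R_fibreglass batt = (1/1.02 − 1/1.66)/(4πk) = 0.3780/(4π·0.0398) = 0.7558 K/W
  R_conv,out = 1/(4πr²h) = 1/(4π·1.66²·15.0) = 0.001925 K/W
ΣR = 2.473×10^-5 + 3.172 + 0.7558 + 0.001925 = 3.930 K/W
Q = ΔT/ΣR = (62.9 °C − 22.7 °C)/3.930 = 10.23 W
From the inner boundary to the aerogel blanket/fibreglass batt interface, ΣR_partial = 3.172 K/W.
T_interface = T_in − Q·ΣR_partial = 62.9 °C − (10.23)(3.172) = 30.5 °C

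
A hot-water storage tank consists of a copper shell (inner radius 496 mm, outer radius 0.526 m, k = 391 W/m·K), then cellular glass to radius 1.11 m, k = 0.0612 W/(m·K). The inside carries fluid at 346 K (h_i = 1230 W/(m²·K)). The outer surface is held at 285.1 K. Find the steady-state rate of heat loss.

Q = 46.8 W

Treat each layer as a resistance in series:
  R_conv,in = 1/(4πr²h) = 1/(4π·0.496²·1230) = 2.630×10^-4 K/W
  R_copper = (1/0.496 − 1/0.526)/(4πk) = 0.1150/(4π·391) = 2.340×10^-5 K/W
  R_cellular glass = (1/0.526 − 1/1.11)/(4πk) = 1.000/(4π·0.0612) = 1.301 K/W
ΣR = 2.630×10^-4 + 2.340×10^-5 + 1.301 = 1.301 K/W
Q = ΔT/ΣR = (346 K − 285.1 K)/1.301 = 46.8 W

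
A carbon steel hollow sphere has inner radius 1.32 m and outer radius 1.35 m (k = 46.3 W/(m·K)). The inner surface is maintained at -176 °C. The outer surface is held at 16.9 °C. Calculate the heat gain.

Q = 4πk·ΔT/(1/r₁ − 1/r₂) = 4π × 46.3 × 192.9 / (1/1.32 − 1/1.35) = 6.67×10^6 W

Q = 6.67×10^6 W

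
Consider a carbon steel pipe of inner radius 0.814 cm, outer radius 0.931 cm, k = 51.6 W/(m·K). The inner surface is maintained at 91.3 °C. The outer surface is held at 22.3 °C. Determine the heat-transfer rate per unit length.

Q' = 2πk·ΔT/ln(r₂/r₁) = 2π × 51.6 × 69 / ln(0.00931/0.00814) = 1.67×10^5 W/m

Q' = 167 kW/m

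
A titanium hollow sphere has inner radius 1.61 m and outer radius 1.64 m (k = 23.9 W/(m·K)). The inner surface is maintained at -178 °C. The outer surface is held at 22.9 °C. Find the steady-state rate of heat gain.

Q = 5.31×10^6 W

Q = 4πk·ΔT/(1/r₁ − 1/r₂) = 4π × 23.9 × 200.9 / (1/1.61 − 1/1.64) = 5.31×10^6 W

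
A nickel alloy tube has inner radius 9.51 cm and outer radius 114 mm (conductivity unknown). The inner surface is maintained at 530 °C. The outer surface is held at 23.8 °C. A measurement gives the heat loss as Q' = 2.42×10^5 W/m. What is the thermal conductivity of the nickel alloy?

k = 13.8 W/m·K

ΣR = ΔT/Q' = |530 − 23.8|/2.42×10^5 = 0.002092 m·K/W
ln(r₂/r₁)/(2πk) = 0.002092 ⇒ k = 0.1813/(2π·0.002092) = 13.8 W/m·K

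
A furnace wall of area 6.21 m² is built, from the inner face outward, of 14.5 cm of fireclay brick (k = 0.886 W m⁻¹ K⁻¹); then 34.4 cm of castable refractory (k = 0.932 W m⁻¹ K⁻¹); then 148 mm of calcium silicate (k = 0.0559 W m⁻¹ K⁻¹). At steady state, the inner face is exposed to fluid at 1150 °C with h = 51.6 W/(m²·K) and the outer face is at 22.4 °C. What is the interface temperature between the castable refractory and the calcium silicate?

T = 955 °C

Treat each layer as a resistance in series:
  R_conv,in = 1/(hA) = 1/(51.6·6.21) = 0.003121 K/W
  R_fireclay brick = L/(kA) = 0.145/(0.886·6.21) = 0.02635 K/W
  R_castable refractory = L/(kA) = 0.344/(0.932·6.21) = 0.05944 K/W
  R_calcium silicate = L/(kA) = 0.148/(0.0559·6.21) = 0.4263 K/W
ΣR = 0.003121 + 0.02635 + 0.05944 + 0.4263 = 0.5152 K/W
Q = ΔT/ΣR = (1150 °C − 22.4 °C)/0.5152 = 2189 W
From the inner boundary to the castable refractory/calcium silicate interface, ΣR_partial = 0.08891 K/W.
T_interface = T_in − Q·ΣR_partial = 1150 °C − (2189)(0.08891) = 955 °C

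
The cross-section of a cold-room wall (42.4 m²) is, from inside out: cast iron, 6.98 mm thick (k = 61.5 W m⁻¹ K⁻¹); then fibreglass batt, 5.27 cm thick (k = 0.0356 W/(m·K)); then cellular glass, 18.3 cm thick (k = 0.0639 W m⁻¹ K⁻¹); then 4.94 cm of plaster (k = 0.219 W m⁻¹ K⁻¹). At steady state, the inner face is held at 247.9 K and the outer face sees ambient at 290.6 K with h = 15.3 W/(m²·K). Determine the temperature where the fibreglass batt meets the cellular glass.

Treat each layer as a resistance in series:
  R_cast iron = L/(kA) = 0.00698/(61.5·42.4) = 2.677×10^-6 K/W
  R_fibreglass batt = L/(kA) = 0.0527/(0.0356·42.4) = 0.03491 K/W
  R_cellular glass = L/(kA) = 0.183/(0.0639·42.4) = 0.06754 K/W
  R_plaster = L/(kA) = 0.0494/(0.219·42.4) = 0.005320 K/W
  R_conv,out = 1/(hA) = 1/(15.3·42.4) = 0.001541 K/W
ΣR = 2.677×10^-6 + 0.03491 + 0.06754 + 0.005320 + 0.001541 = 0.1093 K/W
Q = ΔT/ΣR = (247.9 K − 290.6 K)/0.1093 = -390.7 W
From the inner boundary to the fibreglass batt/cellular glass interface, ΣR_partial = 0.03491 K/W.
T_interface = T_in − Q·ΣR_partial = 247.9 K − (-390.7)(0.03491) = 261.5 K

T = 261.5 K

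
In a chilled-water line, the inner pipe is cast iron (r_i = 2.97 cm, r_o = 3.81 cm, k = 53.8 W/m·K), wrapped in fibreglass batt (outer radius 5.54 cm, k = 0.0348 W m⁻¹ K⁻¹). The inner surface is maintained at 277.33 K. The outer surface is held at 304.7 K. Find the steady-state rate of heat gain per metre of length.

Resistance network (inner→outer):
  R'_cast iron = ln(0.0381/0.0297)/(2πk) = 0.2491/(2π·53.8) = 7.368×10^-4 m·K/W
  R'_fibreglass batt = ln(0.0554/0.0381)/(2πk) = 0.3744/(2π·0.0348) = 1.712 m·K/W
ΣR = 7.368×10^-4 + 1.712 = 1.713 m·K/W
Q' = ΔT/ΣR = (277.33 K − 304.7 K)/1.713 = -16.0 W/m
(Negative Q' ⇒ heat flows inward; heat gain = 16.0 W/m.)

Q' = 16.0 W/m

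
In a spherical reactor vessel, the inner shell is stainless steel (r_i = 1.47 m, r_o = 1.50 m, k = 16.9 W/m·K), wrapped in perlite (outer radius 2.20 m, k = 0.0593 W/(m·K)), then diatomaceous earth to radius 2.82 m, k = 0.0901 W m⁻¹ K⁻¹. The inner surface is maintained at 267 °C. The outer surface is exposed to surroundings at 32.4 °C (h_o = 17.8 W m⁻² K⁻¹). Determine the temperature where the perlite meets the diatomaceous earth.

T = 88.2 °C

Resistance network (inner→outer):
  R_stainless steel = (1/1.47 − 1/1.50)/(4πk) = 0.01361/(4π·16.9) = 6.406×10^-5 K/W
  R_perlite = (1/1.50 − 1/2.20)/(4πk) = 0.2121/(4π·0.0593) = 0.2847 K/W
  R_diatomaceous earth = (1/2.20 − 1/2.82)/(4πk) = 0.09994/(4π·0.0901) = 0.08826 K/W
  R_conv,out = 1/(4πr²h) = 1/(4π·2.82²·17.8) = 5.622×10^-4 K/W
ΣR = 6.406×10^-5 + 0.2847 + 0.08826 + 5.622×10^-4 = 0.3736 K/W
Q = ΔT/ΣR = (267 °C − 32.4 °C)/0.3736 = 627.9 W
From the inner boundary to the perlite/diatomaceous earth interface, ΣR_partial = 0.2848 K/W.
T_interface = T_in − Q·ΣR_partial = 267 °C − (627.9)(0.2848) = 88.2 °C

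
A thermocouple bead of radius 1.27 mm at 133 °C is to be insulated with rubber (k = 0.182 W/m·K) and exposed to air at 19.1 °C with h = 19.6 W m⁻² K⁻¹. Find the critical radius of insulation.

r_cr = 1.86 cm

For a sphere, r_cr = 2k_ins/h = 2·0.182/19.6 = 0.0186 m = 1.86 cm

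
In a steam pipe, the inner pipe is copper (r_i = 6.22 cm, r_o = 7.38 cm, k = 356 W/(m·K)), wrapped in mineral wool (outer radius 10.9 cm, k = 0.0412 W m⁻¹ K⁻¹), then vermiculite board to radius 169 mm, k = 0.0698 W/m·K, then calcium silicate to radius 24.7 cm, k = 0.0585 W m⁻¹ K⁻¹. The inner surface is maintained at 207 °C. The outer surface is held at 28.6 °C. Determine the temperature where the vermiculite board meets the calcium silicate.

T = 80.6 °C

Series thermal resistances, inner to outer:
  R'_copper = ln(0.0738/0.0622)/(2πk) = 0.1710/(2π·356) = 7.645×10^-5 m·K/W
  R'_mineral wool = ln(0.109/0.0738)/(2πk) = 0.3900/(2π·0.0412) = 1.507 m·K/W
  R'_vermiculite board = ln(0.169/0.109)/(2πk) = 0.4386/(2π·0.0698) = 1.000 m·K/W
  R'_calcium silicate = ln(0.247/0.169)/(2πk) = 0.3795/(2π·0.0585) = 1.032 m·K/W
ΣR = 7.645×10^-5 + 1.507 + 1.000 + 1.032 = 3.539 m·K/W
Q' = ΔT/ΣR = (207 °C − 28.6 °C)/3.539 = 50.41 W/m
From the inner boundary to the vermiculite board/calcium silicate interface, ΣR_partial = 2.507 m·K/W.
T_interface = T_in − Q'·ΣR_partial = 207 °C − (50.41)(2.507) = 80.6 °C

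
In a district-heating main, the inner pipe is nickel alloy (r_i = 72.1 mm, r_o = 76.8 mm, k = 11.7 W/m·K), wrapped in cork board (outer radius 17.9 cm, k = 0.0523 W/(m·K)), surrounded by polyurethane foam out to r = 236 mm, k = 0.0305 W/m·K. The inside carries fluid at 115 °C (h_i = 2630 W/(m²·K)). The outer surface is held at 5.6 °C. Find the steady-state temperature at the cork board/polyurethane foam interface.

Resistance network (inner→outer):
  R'_conv,in = 1/(2πr h) = 1/(2π·0.0721·2630) = 8.393×10^-4 m·K/W
  R'_nickel alloy = ln(0.0768/0.0721)/(2πk) = 0.06315/(2π·11.7) = 8.590×10^-4 m·K/W
  R'_cork board = ln(0.179/0.0768)/(2πk) = 0.8462/(2π·0.0523) = 2.575 m·K/W
  R'_polyurethane foam = ln(0.236/0.179)/(2πk) = 0.2764/(2π·0.0305) = 1.443 m·K/W
ΣR = 8.393×10^-4 + 8.590×10^-4 + 2.575 + 1.443 = 4.020 m·K/W
Q' = ΔT/ΣR = (115 °C − 5.6 °C)/4.020 = 27.21 W/m
From the inner boundary to the cork board/polyurethane foam interface, ΣR_partial = 2.577 m·K/W.
T_interface = T_in − Q'·ΣR_partial = 115 °C − (27.21)(2.577) = 44.9 °C

T = 44.9 °C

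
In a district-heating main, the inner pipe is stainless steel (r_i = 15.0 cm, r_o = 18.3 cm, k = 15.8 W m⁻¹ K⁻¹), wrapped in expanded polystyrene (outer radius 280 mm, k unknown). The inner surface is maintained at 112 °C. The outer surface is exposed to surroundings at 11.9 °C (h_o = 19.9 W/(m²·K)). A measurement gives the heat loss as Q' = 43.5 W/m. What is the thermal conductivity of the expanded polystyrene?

k = 0.0298 W/m·K

ΣR = ΔT/Q' = |112 − 11.9|/43.5 = 2.301 m·K/W
Known resistances:
  R'_stainless steel = ln(0.183/0.150)/(2πk) = 0.1989/(2π·15.8) = 0.002003 m·K/W
  R'_conv,out = 1/(2πr h) = 1/(2π·0.280·19.9) = 0.02856 m·K/W
R_expanded polystyrene = ΣR − ΣR_known = 2.301 − 0.03056 = 2.270 m·K/W
ln(r₂/r₁)/(2πk) = 2.270 ⇒ k = 0.4253/(2π·2.270) = 0.0298 W/m·K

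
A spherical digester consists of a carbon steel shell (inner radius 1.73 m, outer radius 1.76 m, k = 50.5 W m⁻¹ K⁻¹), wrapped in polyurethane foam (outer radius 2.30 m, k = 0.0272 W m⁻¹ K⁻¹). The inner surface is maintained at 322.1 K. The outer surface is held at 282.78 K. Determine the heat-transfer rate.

Q = 101 W

Series thermal resistances, inner to outer:
  R_carbon steel = (1/1.73 − 1/1.76)/(4πk) = 0.009853/(4π·50.5) = 1.553×10^-5 K/W
  R_polyurethane foam = (1/1.76 − 1/2.30)/(4πk) = 0.1334/(4π·0.0272) = 0.3903 K/W
ΣR = 1.553×10^-5 + 0.3903 = 0.3903 K/W
Q = ΔT/ΣR = (322.1 K − 282.78 K)/0.3903 = 101 W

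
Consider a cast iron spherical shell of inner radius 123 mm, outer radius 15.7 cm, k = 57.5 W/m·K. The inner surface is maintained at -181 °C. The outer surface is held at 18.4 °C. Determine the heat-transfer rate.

Q = 81.8 kW

Q = 4πk·ΔT/(1/r₁ − 1/r₂) = 4π × 57.5 × 199.4 / (1/0.123 − 1/0.157) = 81800 W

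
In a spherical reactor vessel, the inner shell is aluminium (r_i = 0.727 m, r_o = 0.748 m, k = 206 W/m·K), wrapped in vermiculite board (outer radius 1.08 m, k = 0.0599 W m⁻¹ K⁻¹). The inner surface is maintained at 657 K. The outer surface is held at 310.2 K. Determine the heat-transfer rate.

Treat each layer as a resistance in series:
  R_aluminium = (1/0.727 − 1/0.748)/(4πk) = 0.03862/(4π·206) = 1.492×10^-5 K/W
  R_vermiculite board = (1/0.748 − 1/1.08)/(4πk) = 0.4110/(4π·0.0599) = 0.5460 K/W
ΣR = 1.492×10^-5 + 0.5460 = 0.5460 K/W
Q = ΔT/ΣR = (657 K − 310.2 K)/0.5460 = 635 W

Q = 635 W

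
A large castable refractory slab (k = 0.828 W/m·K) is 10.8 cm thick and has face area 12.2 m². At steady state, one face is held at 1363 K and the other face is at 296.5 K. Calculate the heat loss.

Q = kA·ΔT/L = 0.828 × 12.2 × |1363 K − 296.5 K| / 0.108 = 99800 W

Q = 99.8 kW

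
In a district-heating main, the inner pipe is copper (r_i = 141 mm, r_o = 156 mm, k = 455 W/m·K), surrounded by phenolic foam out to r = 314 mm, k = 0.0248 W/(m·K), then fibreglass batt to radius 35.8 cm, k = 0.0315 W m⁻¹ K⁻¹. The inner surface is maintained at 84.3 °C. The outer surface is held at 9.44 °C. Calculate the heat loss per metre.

Series thermal resistances, inner to outer:
  R'_copper = ln(0.156/0.141)/(2πk) = 0.1011/(2π·455) = 3.536×10^-5 m·K/W
  R'_phenolic foam = ln(0.314/0.156)/(2πk) = 0.6995/(2π·0.0248) = 4.489 m·K/W
  R'_fibreglass batt = ln(0.358/0.314)/(2πk) = 0.1311/(2π·0.0315) = 0.6626 m·K/W
ΣR = 3.536×10^-5 + 4.489 + 0.6626 = 5.152 m·K/W
Q' = ΔT/ΣR = (84.3 °C − 9.44 °C)/5.152 = 14.5 W/m

Q' = 14.5 W/m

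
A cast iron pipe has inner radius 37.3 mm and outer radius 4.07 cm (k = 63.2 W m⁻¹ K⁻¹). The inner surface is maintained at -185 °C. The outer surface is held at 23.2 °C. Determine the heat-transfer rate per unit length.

Q' = 948 kW/m

Q' = 2πk·ΔT/ln(r₂/r₁) = 2π × 63.2 × 208.2 / ln(0.0407/0.0373) = 9.48×10^5 W/m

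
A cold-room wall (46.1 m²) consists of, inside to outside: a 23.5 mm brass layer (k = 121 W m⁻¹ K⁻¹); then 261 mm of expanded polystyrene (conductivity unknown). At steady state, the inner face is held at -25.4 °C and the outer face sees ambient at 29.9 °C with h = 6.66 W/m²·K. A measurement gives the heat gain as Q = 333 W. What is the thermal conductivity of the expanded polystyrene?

ΣR = ΔT/Q = |-25.4 − 29.9|/333 = 0.1661 K/W
Known resistances:
  R_brass = L/(kA) = 0.0235/(121·46.1) = 4.213×10^-6 K/W
  R_conv,out = 1/(hA) = 1/(6.66·46.1) = 0.003257 K/W
R_expanded polystyrene = ΣR − ΣR_known = 0.1661 − 0.003261 = 0.1628 K/W
L/(kA) = 0.1628 ⇒ k = 0.261/(0.1628·46.1) = 0.0348 W/m·K

k = 0.0348 W/m·K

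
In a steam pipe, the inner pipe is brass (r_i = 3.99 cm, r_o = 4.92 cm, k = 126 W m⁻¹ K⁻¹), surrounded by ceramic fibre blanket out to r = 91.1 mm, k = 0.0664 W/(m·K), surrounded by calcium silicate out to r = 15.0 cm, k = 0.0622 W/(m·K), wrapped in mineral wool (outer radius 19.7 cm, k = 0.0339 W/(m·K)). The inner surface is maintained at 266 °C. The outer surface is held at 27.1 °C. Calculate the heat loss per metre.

Resistance network (inner→outer):
  R'_brass = ln(0.0492/0.0399)/(2πk) = 0.2095/(2π·126) = 2.646×10^-4 m·K/W
  R'_ceramic fibre blanket = ln(0.0911/0.0492)/(2πk) = 0.6161/(2π·0.0664) = 1.477 m·K/W
  R'_calcium silicate = ln(0.150/0.0911)/(2πk) = 0.4987/(2π·0.0622) = 1.276 m·K/W
  R'_mineral wool = ln(0.197/0.150)/(2πk) = 0.2726/(2π·0.0339) = 1.280 m·K/W
ΣR = 2.646×10^-4 + 1.477 + 1.276 + 1.280 = 4.033 m·K/W
Q' = ΔT/ΣR = (266 °C − 27.1 °C)/4.033 = 59.2 W/m

Q' = 59.2 W/m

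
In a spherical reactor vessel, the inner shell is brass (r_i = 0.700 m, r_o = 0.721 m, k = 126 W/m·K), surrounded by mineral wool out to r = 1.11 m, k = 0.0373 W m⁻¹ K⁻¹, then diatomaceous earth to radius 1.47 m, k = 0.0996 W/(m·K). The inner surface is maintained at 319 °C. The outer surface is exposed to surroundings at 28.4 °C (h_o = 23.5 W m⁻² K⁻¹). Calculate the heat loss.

Q = 239 W

Series thermal resistances, inner to outer:
  R_brass = (1/0.700 − 1/0.721)/(4πk) = 0.04161/(4π·126) = 2.628×10^-5 K/W
  R_mineral wool = (1/0.721 − 1/1.11)/(4πk) = 0.4861/(4π·0.0373) = 1.037 K/W
  R_diatomaceous earth = (1/1.11 − 1/1.47)/(4πk) = 0.2206/(4π·0.0996) = 0.1763 K/W
  R_conv,out = 1/(4πr²h) = 1/(4π·1.47²·23.5) = 0.001567 K/W
ΣR = 2.628×10^-5 + 1.037 + 0.1763 + 0.001567 = 1.215 K/W
Q = ΔT/ΣR = (319 °C − 28.4 °C)/1.215 = 239 W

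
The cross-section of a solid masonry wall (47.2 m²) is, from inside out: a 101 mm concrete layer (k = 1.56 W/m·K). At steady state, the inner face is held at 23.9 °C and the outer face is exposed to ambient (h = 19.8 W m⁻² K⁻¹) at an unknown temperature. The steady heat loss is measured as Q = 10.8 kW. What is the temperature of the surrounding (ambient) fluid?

T_out = -2.47 °C

Sum the resistances:
  R_concrete = L/(kA) = 0.101/(1.56·47.2) = 0.001372 K/W
  R_conv,out = 1/(hA) = 1/(19.8·47.2) = 0.001070 K/W
ΣR = 0.002442 K/W
ΔT = Q·ΣR = 10800 × 0.002442 = 26.37 K
Heat flows outward, so T_out = T_in − ΔT = 23.9 − 26.37 = -2.47 °C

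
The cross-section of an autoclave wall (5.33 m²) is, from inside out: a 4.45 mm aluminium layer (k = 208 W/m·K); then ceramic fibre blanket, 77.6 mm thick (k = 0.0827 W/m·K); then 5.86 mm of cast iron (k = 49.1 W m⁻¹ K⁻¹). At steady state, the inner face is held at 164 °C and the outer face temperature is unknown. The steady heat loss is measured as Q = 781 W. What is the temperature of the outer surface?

Sum the resistances:
  R_aluminium = L/(kA) = 0.00445/(208·5.33) = 4.014×10^-6 K/W
  R_ceramic fibre blanket = L/(kA) = 0.0776/(0.0827·5.33) = 0.1760 K/W
  R_cast iron = L/(kA) = 0.00586/(49.1·5.33) = 2.239×10^-5 K/W
ΣR = 0.1761 K/W
ΔT = Q·ΣR = 781 × 0.1761 = 137.5 K
Heat flows outward, so T_out = T_in − ΔT = 164 − 137.5 = 26.5 °C

T_out = 26.5 °C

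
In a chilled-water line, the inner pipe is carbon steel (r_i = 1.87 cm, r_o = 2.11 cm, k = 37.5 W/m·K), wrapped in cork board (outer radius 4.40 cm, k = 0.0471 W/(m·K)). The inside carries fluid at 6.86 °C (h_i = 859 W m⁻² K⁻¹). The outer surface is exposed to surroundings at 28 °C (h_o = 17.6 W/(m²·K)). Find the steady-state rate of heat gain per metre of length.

Series thermal resistances, inner to outer:
  R'_conv,in = 1/(2πr h) = 1/(2π·0.0187·859) = 0.009908 m·K/W
  R'_carbon steel = ln(0.0211/0.0187)/(2πk) = 0.1207/(2π·37.5) = 5.125×10^-4 m·K/W
  R'_cork board = ln(0.0440/0.0211)/(2πk) = 0.7349/(2π·0.0471) = 2.483 m·K/W
  R'_conv,out = 1/(2πr h) = 1/(2π·0.0440·17.6) = 0.2055 m·K/W
ΣR = 0.009908 + 5.125×10^-4 + 2.483 + 0.2055 = 2.699 m·K/W
Q' = ΔT/ΣR = (6.86 °C − 28 °C)/2.699 = -7.83 W/m
(Negative Q' ⇒ heat flows inward; heat gain = 7.83 W/m.)

Q' = 7.83 W/m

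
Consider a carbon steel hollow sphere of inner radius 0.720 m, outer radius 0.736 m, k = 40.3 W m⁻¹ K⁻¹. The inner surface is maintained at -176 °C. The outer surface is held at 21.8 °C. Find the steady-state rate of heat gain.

Q = 3320 kW

Q = 4πk·ΔT/(1/r₁ − 1/r₂) = 4π × 40.3 × 197.8 / (1/0.720 − 1/0.736) = 3.32×10^6 W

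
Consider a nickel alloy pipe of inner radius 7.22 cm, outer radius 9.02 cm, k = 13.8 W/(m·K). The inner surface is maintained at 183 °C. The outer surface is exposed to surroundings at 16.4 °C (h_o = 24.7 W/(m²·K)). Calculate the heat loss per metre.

Q' = 2.25 kW/m

Resistance network (inner→outer):
  R'_nickel alloy = ln(0.0902/0.0722)/(2πk) = 0.2226/(2π·13.8) = 0.002567 m·K/W
  R'_conv,out = 1/(2πr h) = 1/(2π·0.0902·24.7) = 0.07144 m·K/W
ΣR = 0.002567 + 0.07144 = 0.07401 m·K/W
Q' = ΔT/ΣR = (183 °C − 16.4 °C)/0.07401 = 2250 W/m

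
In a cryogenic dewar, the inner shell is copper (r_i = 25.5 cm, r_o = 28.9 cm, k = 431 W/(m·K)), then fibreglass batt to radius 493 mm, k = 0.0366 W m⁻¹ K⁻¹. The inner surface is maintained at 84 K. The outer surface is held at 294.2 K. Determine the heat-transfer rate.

Q = 67.5 W

Treat each layer as a resistance in series:
  R_copper = (1/0.255 − 1/0.289)/(4πk) = 0.4614/(4π·431) = 8.518×10^-5 K/W
  R_fibreglass batt = (1/0.289 − 1/0.493)/(4πk) = 1.432/(4π·0.0366) = 3.113 K/W
ΣR = 8.518×10^-5 + 3.113 = 3.113 K/W
Q = ΔT/ΣR = (84 K − 294.2 K)/3.113 = -67.5 W
(Negative Q ⇒ heat flows inward; heat gain = 67.5 W.)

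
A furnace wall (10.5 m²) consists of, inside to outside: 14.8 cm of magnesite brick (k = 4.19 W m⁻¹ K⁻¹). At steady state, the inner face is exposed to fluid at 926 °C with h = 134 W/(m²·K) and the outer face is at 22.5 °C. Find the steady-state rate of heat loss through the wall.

Q = 2.22×10^5 W

Series thermal resistances, inner to outer:
  R_conv,in = 1/(hA) = 1/(134·10.5) = 7.107×10^-4 K/W
  R_magnesite brick = L/(kA) = 0.148/(4.19·10.5) = 0.003364 K/W
ΣR = 7.107×10^-4 + 0.003364 = 0.004075 K/W
Q = ΔT/ΣR = (926 °C − 22.5 °C)/0.004075 = 2.22×10^5 W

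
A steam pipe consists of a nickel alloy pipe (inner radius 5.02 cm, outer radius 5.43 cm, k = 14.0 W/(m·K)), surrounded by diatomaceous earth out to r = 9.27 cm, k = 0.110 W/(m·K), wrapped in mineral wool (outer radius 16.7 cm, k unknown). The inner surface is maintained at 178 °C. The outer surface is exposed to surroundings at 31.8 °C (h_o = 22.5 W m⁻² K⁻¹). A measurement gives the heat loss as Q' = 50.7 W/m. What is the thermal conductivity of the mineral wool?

ΣR = ΔT/Q' = |178 − 31.8|/50.7 = 2.884 m·K/W
Known resistances:
  R'_nickel alloy = ln(0.0543/0.0502)/(2πk) = 0.07851/(2π·14.0) = 8.925×10^-4 m·K/W
  R'_diatomaceous earth = ln(0.0927/0.0543)/(2πk) = 0.5348/(2π·0.110) = 0.7738 m·K/W
  R'_conv,out = 1/(2πr h) = 1/(2π·0.167·22.5) = 0.04236 m·K/W
R_mineral wool = ΣR − ΣR_known = 2.884 − 0.8171 = 2.067 m·K/W
ln(r₂/r₁)/(2πk) = 2.067 ⇒ k = 0.5886/(2π·2.067) = 0.0453 W/m·K

k = 0.0453 W/m·K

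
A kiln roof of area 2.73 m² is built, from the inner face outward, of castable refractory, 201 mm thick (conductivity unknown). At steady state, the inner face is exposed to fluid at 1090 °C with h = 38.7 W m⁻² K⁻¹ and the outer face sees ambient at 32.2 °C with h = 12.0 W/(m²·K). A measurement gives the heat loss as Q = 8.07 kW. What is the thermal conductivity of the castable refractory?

ΣR = ΔT/Q = |1090 − 32.2|/8070 = 0.1311 K/W
Known resistances:
  R_conv,in = 1/(hA) = 1/(38.7·2.73) = 0.009465 K/W
  R_conv,out = 1/(hA) = 1/(12.0·2.73) = 0.03053 K/W
R_castable refractory = ΣR − ΣR_known = 0.1311 − 0.04000 = 0.09110 K/W
L/(kA) = 0.09110 ⇒ k = 0.201/(0.09110·2.73) = 0.808 W/m·K

k = 0.808 W/m·K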